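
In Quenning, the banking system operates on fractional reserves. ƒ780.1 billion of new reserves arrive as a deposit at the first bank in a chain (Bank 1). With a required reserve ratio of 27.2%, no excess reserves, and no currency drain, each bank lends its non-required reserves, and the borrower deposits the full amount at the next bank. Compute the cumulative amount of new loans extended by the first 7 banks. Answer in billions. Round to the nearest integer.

ƒ1862 billion

Bank i lends (1 − rr)^i of the original deposit: Bank 1 lends 780.1·0.7280 = 567.9128, Bank 2 lends 780.1·0.7280² ≈ 413.4405, and so on.
Summing a geometric series: total = 780.1·[0.7280·(1 − 0.7280^7) / (1 − 0.7280)] ≈ 1861.6419 billion.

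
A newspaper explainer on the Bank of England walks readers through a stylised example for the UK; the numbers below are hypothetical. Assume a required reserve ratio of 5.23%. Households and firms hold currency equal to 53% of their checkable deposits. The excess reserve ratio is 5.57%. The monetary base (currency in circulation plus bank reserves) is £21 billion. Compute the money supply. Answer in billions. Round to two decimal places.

The money multiplier is m = (1 + c) / (rr + e + c) = (1 + 0.53) / (0.0523 + 0.0557 + 0.53) ≈ 2.39812.
So M = m × MB = 2.39812 × 21 ≈ 50.3605 billion.

£50.36 billion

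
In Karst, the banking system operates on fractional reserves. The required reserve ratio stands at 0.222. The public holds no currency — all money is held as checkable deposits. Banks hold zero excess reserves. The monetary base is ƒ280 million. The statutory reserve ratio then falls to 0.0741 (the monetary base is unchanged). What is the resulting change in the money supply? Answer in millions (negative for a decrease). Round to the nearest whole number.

ƒ2517 million

Initially m₁ = 1 / (0.222) ≈ 4.5045, so M₁ = 4.5045 × 280 = 1261.26 million.
After the change m₂ = 1 / (0.0741) ≈ 13.4953, so M₂ = 13.4953 × 280 = 3778.684 million.
ΔM = M₂ − M₁ = 3778.684 − 1261.26 = 2517.424 million.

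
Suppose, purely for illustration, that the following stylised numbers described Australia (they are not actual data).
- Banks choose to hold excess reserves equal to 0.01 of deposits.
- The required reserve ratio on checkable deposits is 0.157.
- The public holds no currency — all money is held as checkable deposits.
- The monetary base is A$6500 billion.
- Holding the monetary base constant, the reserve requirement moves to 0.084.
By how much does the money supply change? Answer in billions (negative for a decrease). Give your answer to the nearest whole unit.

Initially m₁ = 1 / (0.157 + 0.01) ≈ 5.98802, so M₁ = 5.98802 × 6500 = 38922.13 billion.
After the change m₂ = 1 / (0.084 + 0.01) ≈ 10.63830, so M₂ = 10.63830 × 6500 = 69148.95 billion.
ΔM = M₂ − M₁ = 69148.95 − 38922.13 = 30226.82 billion.

A$30227 billion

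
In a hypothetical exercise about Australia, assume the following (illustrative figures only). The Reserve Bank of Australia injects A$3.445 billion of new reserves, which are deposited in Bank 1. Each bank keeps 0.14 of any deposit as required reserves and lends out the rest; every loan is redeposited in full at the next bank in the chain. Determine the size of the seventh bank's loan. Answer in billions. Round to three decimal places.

A$1.199 billion

Each bank lends a fraction (1 − rr) = 0.8600 of the deposit it receives, so Bank 7 receives 3.445·0.8600^6 and lends 3.445·0.8600^7 ≈ 1.1986 billion.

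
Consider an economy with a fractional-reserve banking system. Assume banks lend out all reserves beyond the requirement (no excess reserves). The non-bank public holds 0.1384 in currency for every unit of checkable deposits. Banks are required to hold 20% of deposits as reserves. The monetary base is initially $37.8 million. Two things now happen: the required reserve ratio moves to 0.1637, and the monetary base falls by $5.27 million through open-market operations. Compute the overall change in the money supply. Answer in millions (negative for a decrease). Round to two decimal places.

-4.58 million

Before: m₁ = (1 + 0.1384) / (0.2 + 0.1384) ≈ 3.36407, MB₁ = 37.8, so M₁ = 3.36407 × 37.8 ≈ 127.1618 million.
After: m₂ = (1 + 0.1384) / (0.1637 + 0.1384) ≈ 3.76829, MB₂ = 37.8 − 5.27 = 32.53, so M₂ = 3.76829 × 32.53 ≈ 122.5825 million.
ΔM = M₂ − M₁ = 122.5825 − 127.1618 = -4.5793 million.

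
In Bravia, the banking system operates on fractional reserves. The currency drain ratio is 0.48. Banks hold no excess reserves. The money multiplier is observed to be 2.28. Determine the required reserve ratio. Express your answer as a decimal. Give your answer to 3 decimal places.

Using m = 2.28. Since m = (1 + c)/(c + rr + e), the denominator satisfies c + rr + e = (1 + c)/m = (1 + 0.48) / 2.28 ≈ 0.649123.
With c = 0.48 and e = 0, the required reserve ratio is 0.649123 − 0.48 − 0 = 0.169123.

0.169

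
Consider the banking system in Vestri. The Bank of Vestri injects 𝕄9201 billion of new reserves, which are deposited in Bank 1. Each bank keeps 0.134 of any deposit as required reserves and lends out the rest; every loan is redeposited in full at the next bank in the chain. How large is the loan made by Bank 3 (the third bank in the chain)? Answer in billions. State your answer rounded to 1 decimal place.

Each bank lends a fraction (1 − rr) = 0.8660 of the deposit it receives, so Bank 3 receives 9201·0.8660^2 and lends 9201·0.8660^3 ≈ 5975.6989 billion.

𝕄5975.7 billion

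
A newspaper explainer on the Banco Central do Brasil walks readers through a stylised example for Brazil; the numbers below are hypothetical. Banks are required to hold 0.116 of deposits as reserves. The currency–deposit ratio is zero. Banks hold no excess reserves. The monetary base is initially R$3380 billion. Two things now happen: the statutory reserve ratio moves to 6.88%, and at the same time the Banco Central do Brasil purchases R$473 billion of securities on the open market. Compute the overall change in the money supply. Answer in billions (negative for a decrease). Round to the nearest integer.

R$26865 billion

Before: m₁ = 1 / (0.116) ≈ 8.62069, MB₁ = 3380, so M₁ = 8.62069 × 3380 = 29137.9322 billion.
After: m₂ = 1 / (0.0688) ≈ 14.53488, MB₂ = 3380 + 473 = 3853, so M₂ = 14.53488 × 3853 ≈ 56002.8926 billion.
ΔM = M₂ − M₁ = 56002.8926 − 29137.9322 = 26864.9604 billion.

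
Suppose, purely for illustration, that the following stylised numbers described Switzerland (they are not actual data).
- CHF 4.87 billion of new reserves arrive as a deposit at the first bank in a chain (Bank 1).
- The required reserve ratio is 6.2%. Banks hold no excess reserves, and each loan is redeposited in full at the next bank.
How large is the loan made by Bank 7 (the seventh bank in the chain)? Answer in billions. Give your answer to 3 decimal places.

CHF 3.111 billion

Each bank lends a fraction (1 − rr) = 0.9380 of the deposit it receives, so Bank 7 receives 4.87·0.9380^6 and lends 4.87·0.9380^7 ≈ 3.1113 billion.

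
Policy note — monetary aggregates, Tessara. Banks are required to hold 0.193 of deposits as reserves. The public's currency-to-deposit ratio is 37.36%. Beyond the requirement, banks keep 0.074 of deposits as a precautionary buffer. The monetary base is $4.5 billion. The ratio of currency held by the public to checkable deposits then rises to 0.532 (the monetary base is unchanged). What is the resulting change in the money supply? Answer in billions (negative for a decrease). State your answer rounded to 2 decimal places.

Initially m₁ = (1 + 0.3736) / (0.193 + 0.074 + 0.3736) ≈ 2.1442, so M₁ = 2.1442 × 4.5 = 9.6489 billion.
After the change m₂ = (1 + 0.532) / (0.193 + 0.074 + 0.532) ≈ 1.9174, so M₂ = 1.9174 × 4.5 = 8.6283 billion.
ΔM = M₂ − M₁ = 8.6283 − 9.6489 = -1.0206 billion.

-1.02 billion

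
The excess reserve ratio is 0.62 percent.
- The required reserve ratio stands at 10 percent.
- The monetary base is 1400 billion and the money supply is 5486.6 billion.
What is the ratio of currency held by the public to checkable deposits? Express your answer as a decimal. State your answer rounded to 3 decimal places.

0.200

Using m = M/MB = 5486.6/1400 = 3.919000. From m = (1 + c)/(c + rr + e), rearranging gives 1 + c = m·(c + rr + e), so c·(1 − m) = m·(rr + e) − 1.
Hence c = [m·(rr + e) − 1]/(1 − m) = [3.919000 × (0.1 + 0.0062) − 1] / (1 − 3.919000) ≈ 0.200001.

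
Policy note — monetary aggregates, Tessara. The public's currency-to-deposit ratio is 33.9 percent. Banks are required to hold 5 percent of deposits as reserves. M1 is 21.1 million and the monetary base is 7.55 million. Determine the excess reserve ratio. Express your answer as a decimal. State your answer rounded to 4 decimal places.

Using m = M/MB = 21.1/7.55 ≈ 2.794702. Since m = (1 + c)/(c + rr + e), the denominator satisfies c + rr + e = (1 + c)/m = (1 + 0.339) / 2.794702 ≈ 0.479121.
With c = 0.339 and rr = 0.05, the excess reserve ratio is 0.479121 − 0.339 − 0.05 = 0.090121.

0.0901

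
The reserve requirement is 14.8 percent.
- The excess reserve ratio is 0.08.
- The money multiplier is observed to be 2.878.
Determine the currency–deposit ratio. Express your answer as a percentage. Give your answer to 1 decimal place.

18.3%

Using m = 2.878. From m = (1 + c)/(c + rr + e), rearranging gives 1 + c = m·(c + rr + e), so c·(1 − m) = m·(rr + e) − 1.
Hence c = [m·(rr + e) − 1]/(1 − m) = [2.878 × (0.148 + 0.08) − 1] / (1 − 2.878) ≈ 0.183076.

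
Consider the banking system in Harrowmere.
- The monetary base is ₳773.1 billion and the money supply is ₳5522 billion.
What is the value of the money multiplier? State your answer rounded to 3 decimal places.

7.143

The money multiplier is m = M / MB = 5522 / 773.1 ≈ 7.14267.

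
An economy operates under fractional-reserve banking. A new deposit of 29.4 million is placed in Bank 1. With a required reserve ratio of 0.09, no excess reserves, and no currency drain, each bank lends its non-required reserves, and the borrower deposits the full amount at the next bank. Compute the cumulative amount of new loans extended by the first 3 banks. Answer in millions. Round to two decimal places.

Bank i lends (1 − rr)^i of the original deposit: Bank 1 lends 29.4·0.9100 = 26.7540, Bank 2 lends 29.4·0.9100² ≈ 24.3461, and so on.
Summing a geometric series: total = 29.4·[0.9100·(1 − 0.9100^3) / (1 − 0.9100)] ≈ 73.2551 million.

73.26 million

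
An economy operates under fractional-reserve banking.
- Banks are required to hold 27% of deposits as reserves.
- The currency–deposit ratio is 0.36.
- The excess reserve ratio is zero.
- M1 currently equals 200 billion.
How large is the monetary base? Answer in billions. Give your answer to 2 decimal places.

The money multiplier is m = (1 + c) / (rr + c) = (1 + 0.36) / (0.27 + 0.36) ≈ 2.158730.
MB = M / m = 200 / 2.158730 ≈ 92.6471 billion.

92.65 billion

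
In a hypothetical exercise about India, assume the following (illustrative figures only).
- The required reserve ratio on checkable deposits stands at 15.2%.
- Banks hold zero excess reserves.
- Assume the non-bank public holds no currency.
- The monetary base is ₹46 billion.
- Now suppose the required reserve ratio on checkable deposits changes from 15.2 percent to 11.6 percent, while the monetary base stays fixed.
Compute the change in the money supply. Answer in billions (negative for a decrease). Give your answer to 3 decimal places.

₹93.920 billion

Initially m₁ = 1 / (0.152) ≈ 6.578947, so M₁ = 6.578947 × 46 ≈ 302.6316 billion.
After the change m₂ = 1 / (0.116) ≈ 8.620690, so M₂ = 8.620690 × 46 ≈ 396.5517 billion.
ΔM = M₂ − M₁ = 396.5517 − 302.6316 = 93.9201 billion.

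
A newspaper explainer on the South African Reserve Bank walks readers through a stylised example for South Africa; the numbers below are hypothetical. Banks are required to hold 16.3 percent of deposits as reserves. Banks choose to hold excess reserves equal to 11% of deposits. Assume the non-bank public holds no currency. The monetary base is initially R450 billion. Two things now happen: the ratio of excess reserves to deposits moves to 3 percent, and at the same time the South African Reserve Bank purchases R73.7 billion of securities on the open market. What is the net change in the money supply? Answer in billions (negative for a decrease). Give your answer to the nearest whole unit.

Before: m₁ = 1 / (0.163 + 0.11) ≈ 3.6630, MB₁ = 450, so M₁ = 3.6630 × 450 = 1648.35 billion.
After: m₂ = 1 / (0.163 + 0.03) ≈ 5.1813, MB₂ = 450 + 73.7 = 523.7, so M₂ = 5.1813 × 523.7 ≈ 2713.4468 billion.
ΔM = M₂ − M₁ = 2713.4468 − 1648.35 = 1065.0968 billion.

R1065 billion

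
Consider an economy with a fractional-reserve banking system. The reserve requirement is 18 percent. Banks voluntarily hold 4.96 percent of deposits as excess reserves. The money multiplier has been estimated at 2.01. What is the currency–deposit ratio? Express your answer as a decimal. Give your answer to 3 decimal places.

0.533

Using m = 2.01. From m = (1 + c)/(c + rr + e), rearranging gives 1 + c = m·(c + rr + e), so c·(1 − m) = m·(rr + e) − 1.
Hence c = [m·(rr + e) − 1]/(1 − m) = [2.01 × (0.18 + 0.0496) − 1] / (1 − 2.01) ≈ 0.533172.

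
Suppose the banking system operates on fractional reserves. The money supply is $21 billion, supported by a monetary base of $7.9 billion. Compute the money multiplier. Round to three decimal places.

2.658

The money multiplier is m = M / MB = 21 / 7.9 ≈ 2.65823.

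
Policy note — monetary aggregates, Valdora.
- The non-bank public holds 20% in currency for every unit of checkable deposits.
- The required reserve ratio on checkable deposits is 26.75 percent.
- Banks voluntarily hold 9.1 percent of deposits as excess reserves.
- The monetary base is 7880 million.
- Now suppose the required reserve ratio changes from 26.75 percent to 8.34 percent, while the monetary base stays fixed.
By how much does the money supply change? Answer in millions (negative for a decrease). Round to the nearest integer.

Initially m₁ = (1 + 0.2) / (0.2675 + 0.091 + 0.2) ≈ 2.14861, so M₁ = 2.14861 × 7880 = 16931.0468 million.
After the change m₂ = (1 + 0.2) / (0.0834 + 0.091 + 0.2) ≈ 3.20513, so M₂ = 3.20513 × 7880 = 25256.4244 million.
ΔM = M₂ − M₁ = 25256.4244 − 16931.0468 = 8325.3776 million.

8325 million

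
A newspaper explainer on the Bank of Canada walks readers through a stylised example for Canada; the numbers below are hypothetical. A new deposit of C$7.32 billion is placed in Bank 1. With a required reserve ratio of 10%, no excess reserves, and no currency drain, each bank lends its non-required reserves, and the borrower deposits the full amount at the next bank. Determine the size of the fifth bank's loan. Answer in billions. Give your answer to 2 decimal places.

C$4.32 billion

Each bank lends a fraction (1 − rr) = 0.9000 of the deposit it receives, so Bank 5 receives 7.32·0.9000^4 and lends 7.32·0.9000^5 ≈ 4.3224 billion.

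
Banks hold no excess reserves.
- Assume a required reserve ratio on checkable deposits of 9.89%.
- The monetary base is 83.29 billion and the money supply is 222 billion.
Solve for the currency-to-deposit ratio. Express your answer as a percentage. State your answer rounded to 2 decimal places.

Using m = M/MB = 222/83.29 = 2.665386. From m = (1 + c)/(c + rr + e), rearranging gives 1 + c = m·(c + rr + e), so c·(1 − m) = m·(rr + e) − 1.
Hence c = [m·(rr + e) − 1]/(1 − m) = [2.665386 × (0.0989 + 0) − 1] / (1 − 2.665386) ≈ 0.442176.

44.22%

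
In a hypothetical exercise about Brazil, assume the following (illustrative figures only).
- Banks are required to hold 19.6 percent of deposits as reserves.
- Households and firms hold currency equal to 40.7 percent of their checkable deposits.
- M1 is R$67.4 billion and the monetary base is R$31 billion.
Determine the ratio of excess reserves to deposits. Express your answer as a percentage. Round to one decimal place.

4.4%

Using m = M/MB = 67.4/31 ≈ 2.174194. Since m = (1 + c)/(c + rr + e), the denominator satisfies c + rr + e = (1 + c)/m = (1 + 0.407) / 2.174194 ≈ 0.647136.
With c = 0.407 and rr = 0.196, the ratio of excess reserves to deposits is 0.647136 − 0.407 − 0.196 = 0.044136.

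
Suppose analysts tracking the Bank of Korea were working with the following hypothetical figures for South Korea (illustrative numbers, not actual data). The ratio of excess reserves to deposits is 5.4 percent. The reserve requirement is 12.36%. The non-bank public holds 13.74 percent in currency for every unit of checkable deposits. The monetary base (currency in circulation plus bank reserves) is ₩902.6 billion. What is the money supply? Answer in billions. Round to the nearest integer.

₩3259 billion

The money multiplier is m = (1 + c) / (rr + e + c) = (1 + 0.1374) / (0.1236 + 0.054 + 0.1374) ≈ 3.6108.
So M = m × MB = 3.6108 × 902.6 ≈ 3259.1081 billion.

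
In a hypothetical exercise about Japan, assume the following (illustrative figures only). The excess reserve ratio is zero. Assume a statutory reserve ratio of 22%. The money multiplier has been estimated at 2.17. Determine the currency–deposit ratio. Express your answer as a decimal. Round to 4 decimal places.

Using m = 2.17. From m = (1 + c)/(c + rr + e), rearranging gives 1 + c = m·(c + rr + e), so c·(1 − m) = m·(rr + e) − 1.
Hence c = [m·(rr + e) − 1]/(1 − m) = [2.17 × (0.22 + 0) − 1] / (1 − 2.17) ≈ 0.446667.

0.4467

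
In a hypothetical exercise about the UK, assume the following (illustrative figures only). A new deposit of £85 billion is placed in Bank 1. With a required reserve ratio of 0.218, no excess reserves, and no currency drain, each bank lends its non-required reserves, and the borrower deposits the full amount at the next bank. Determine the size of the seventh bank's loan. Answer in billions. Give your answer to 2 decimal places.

£15.20 billion

Each bank lends a fraction (1 − rr) = 0.7820 of the deposit it receives, so Bank 7 receives 85·0.7820^6 and lends 85·0.7820^7 ≈ 15.2008 billion.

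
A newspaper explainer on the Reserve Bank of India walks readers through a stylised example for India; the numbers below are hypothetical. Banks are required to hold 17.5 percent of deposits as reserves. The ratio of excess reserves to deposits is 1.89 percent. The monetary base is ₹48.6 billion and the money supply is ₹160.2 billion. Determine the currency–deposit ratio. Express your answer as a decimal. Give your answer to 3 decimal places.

0.157

Using m = M/MB = 160.2/48.6 ≈ 3.296296. From m = (1 + c)/(c + rr + e), rearranging gives 1 + c = m·(c + rr + e), so c·(1 − m) = m·(rr + e) − 1.
Hence c = [m·(rr + e) − 1]/(1 − m) = [3.296296 × (0.175 + 0.0189) − 1] / (1 − 3.296296) ≈ 0.157144.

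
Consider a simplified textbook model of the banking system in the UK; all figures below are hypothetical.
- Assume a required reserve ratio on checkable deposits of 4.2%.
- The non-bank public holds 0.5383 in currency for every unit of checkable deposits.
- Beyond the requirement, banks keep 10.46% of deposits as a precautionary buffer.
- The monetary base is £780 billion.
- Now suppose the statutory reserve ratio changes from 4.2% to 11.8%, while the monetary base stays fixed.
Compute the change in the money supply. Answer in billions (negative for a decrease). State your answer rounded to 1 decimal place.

Initially m₁ = (1 + 0.5383) / (0.042 + 0.1046 + 0.5383) ≈ 2.24602, so M₁ = 2.24602 × 780 = 1751.8956 billion.
After the change m₂ = (1 + 0.5383) / (0.118 + 0.1046 + 0.5383) ≈ 2.02168, so M₂ = 2.02168 × 780 = 1576.9104 billion.
ΔM = M₂ − M₁ = 1576.9104 − 1751.8956 = -174.9852 billion.

-175.0 billion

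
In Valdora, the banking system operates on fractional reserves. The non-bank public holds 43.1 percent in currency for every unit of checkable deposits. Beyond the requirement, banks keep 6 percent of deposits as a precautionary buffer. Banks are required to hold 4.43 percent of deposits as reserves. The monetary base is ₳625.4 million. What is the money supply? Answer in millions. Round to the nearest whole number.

The money multiplier is m = (1 + c) / (rr + e + c) = (1 + 0.431) / (0.0443 + 0.06 + 0.431) ≈ 2.6733.
So M = m × MB = 2.6733 × 625.4 ≈ 1671.8818 million.

₳1672 million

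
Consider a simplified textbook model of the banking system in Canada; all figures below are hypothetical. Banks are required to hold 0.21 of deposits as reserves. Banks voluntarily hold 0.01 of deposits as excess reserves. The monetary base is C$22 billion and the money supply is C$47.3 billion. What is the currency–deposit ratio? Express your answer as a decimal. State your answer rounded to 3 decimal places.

0.458

Using m = M/MB = 47.3/22 = 2.150000. From m = (1 + c)/(c + rr + e), rearranging gives 1 + c = m·(c + rr + e), so c·(1 − m) = m·(rr + e) − 1.
Hence c = [m·(rr + e) − 1]/(1 − m) = [2.150000 × (0.21 + 0.01) − 1] / (1 − 2.150000) ≈ 0.458261.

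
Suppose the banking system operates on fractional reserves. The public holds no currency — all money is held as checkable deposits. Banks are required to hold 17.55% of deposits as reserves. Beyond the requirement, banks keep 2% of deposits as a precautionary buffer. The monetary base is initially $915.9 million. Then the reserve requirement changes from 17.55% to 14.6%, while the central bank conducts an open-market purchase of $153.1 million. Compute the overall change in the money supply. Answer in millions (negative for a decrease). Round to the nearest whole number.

$1755 million

Before: m₁ = 1 / (0.1755 + 0.02) ≈ 5.11509, MB₁ = 915.9, so M₁ = 5.11509 × 915.9 ≈ 4684.9109 million.
After: m₂ = 1 / (0.146 + 0.02) ≈ 6.02410, MB₂ = 915.9 + 153.1 = 1069, so M₂ = 6.02410 × 1069 = 6439.7629 million.
ΔM = M₂ − M₁ = 6439.7629 − 4684.9109 = 1754.852 million.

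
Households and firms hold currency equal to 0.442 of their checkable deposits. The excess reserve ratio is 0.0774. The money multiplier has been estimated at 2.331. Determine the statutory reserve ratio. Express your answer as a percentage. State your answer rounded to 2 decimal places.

9.92%

Using m = 2.331. Since m = (1 + c)/(c + rr + e), the denominator satisfies c + rr + e = (1 + c)/m = (1 + 0.442) / 2.331 ≈ 0.618619.
With c = 0.442 and e = 0.0774, the statutory reserve ratio is 0.618619 − 0.442 − 0.0774 = 0.099219.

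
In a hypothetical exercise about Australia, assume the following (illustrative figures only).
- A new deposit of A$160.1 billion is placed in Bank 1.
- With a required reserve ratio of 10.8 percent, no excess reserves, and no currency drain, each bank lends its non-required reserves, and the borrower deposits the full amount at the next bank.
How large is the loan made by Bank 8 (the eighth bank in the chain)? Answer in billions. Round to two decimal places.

A$64.17 billion

Each bank lends a fraction (1 − rr) = 0.8920 of the deposit it receives, so Bank 8 receives 160.1·0.8920^7 and lends 160.1·0.8920^8 ≈ 64.1668 billion.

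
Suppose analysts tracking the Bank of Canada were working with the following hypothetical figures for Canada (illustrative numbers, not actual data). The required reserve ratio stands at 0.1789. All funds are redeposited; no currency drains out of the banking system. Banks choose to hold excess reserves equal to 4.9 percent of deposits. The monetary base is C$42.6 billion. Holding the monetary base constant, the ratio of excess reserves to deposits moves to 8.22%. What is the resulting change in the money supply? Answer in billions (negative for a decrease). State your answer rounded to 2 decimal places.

-23.77 billion

Initially m₁ = 1 / (0.1789 + 0.049) ≈ 4.38789, so M₁ = 4.38789 × 42.6 ≈ 186.9241 billion.
After the change m₂ = 1 / (0.1789 + 0.0822) ≈ 3.82995, so M₂ = 3.82995 × 42.6 ≈ 163.1559 billion.
ΔM = M₂ − M₁ = 163.1559 − 186.9241 = -23.7682 billion.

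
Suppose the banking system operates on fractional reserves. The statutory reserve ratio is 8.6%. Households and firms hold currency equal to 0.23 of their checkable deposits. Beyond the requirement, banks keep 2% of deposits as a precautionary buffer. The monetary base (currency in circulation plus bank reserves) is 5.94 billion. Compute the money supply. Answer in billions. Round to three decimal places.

21.745 billion

The money multiplier is m = (1 + c) / (rr + e + c) = (1 + 0.23) / (0.086 + 0.02 + 0.23) ≈ 3.66071.
So M = m × MB = 3.66071 × 5.94 ≈ 21.7446 billion.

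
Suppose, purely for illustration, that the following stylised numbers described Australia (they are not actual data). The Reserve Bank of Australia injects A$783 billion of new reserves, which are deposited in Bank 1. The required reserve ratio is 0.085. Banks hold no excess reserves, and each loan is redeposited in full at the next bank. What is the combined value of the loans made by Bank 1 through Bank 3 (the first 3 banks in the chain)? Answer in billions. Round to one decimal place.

Bank i lends (1 − rr)^i of the original deposit: Bank 1 lends 783·0.9150 = 716.4450, Bank 2 lends 783·0.9150² ≈ 655.5472, and so on.
Summing a geometric series: total = 783·[0.9150·(1 − 0.9150^3) / (1 − 0.9150)] ≈ 1971.8178 billion.

A$1971.8 billion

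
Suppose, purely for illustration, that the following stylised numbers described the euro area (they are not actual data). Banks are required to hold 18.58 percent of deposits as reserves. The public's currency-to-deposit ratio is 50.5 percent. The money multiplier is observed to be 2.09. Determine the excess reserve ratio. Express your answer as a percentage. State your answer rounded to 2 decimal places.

Using m = 2.09. Since m = (1 + c)/(c + rr + e), the denominator satisfies c + rr + e = (1 + c)/m = (1 + 0.505) / 2.09 ≈ 0.720096.
With c = 0.505 and rr = 0.1858, the excess reserve ratio is 0.720096 − 0.505 − 0.1858 = 0.029296.

2.93%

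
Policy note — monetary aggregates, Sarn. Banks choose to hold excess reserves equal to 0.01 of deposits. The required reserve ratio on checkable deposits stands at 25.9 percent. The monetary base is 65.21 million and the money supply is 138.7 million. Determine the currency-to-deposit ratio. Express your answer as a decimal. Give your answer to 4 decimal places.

0.3796

Using m = M/MB = 138.7/65.21 ≈ 2.126974. From m = (1 + c)/(c + rr + e), rearranging gives 1 + c = m·(c + rr + e), so c·(1 − m) = m·(rr + e) − 1.
Hence c = [m·(rr + e) − 1]/(1 − m) = [2.126974 × (0.259 + 0.01) − 1] / (1 − 2.126974) ≈ 0.379640.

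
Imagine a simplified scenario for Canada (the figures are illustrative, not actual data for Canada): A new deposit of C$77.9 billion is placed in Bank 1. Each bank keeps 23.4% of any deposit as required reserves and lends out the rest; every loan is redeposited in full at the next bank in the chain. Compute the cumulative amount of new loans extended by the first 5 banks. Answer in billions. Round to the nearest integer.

C$188 billion

Bank i lends (1 − rr)^i of the original deposit: Bank 1 lends 77.9·0.7660 = 59.6714, Bank 2 lends 77.9·0.7660² ≈ 45.7083, and so on.
Summing a geometric series: total = 77.9·[0.7660·(1 − 0.7660^5) / (1 − 0.7660)] ≈ 187.7557 billion.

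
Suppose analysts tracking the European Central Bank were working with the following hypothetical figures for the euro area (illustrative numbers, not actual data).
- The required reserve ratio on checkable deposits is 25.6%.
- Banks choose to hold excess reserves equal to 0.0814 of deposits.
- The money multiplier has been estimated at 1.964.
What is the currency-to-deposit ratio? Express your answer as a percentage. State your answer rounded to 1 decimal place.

Using m = 1.964. From m = (1 + c)/(c + rr + e), rearranging gives 1 + c = m·(c + rr + e), so c·(1 − m) = m·(rr + e) − 1.
Hence c = [m·(rr + e) − 1]/(1 − m) = [1.964 × (0.256 + 0.0814) − 1] / (1 − 1.964) ≈ 0.349944.

35.0%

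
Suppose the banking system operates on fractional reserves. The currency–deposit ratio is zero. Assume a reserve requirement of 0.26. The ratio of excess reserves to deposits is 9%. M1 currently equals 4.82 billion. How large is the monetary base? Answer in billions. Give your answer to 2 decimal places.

1.69 billion

The money multiplier is m = 1 / (rr + e) = 1 / (0.26 + 0.09) ≈ 2.8571.
MB = M / m = 4.82 / 2.8571 ≈ 1.687 billion.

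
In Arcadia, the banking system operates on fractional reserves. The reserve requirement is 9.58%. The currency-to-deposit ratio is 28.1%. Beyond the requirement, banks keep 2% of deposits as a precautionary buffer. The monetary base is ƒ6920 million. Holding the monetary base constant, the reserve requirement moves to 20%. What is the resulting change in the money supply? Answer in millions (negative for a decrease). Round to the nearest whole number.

-4646 million

Initially m₁ = (1 + 0.281) / (0.0958 + 0.02 + 0.281) ≈ 3.22833, so M₁ = 3.22833 × 6920 = 22340.0436 million.
After the change m₂ = (1 + 0.281) / (0.2 + 0.02 + 0.281) ≈ 2.55689, so M₂ = 2.55689 × 6920 = 17693.6788 million.
ΔM = M₂ − M₁ = 17693.6788 − 22340.0436 = -4646.3648 million.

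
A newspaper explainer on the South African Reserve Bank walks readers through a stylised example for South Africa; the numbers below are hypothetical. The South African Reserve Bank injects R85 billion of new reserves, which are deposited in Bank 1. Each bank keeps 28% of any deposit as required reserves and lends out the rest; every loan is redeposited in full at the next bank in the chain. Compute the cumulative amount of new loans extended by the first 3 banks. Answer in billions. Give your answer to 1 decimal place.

Bank i lends (1 − rr)^i of the original deposit: Bank 1 lends 85·0.7200 = 61.2000, Bank 2 lends 85·0.7200² = 44.0640, and so on.
Summing a geometric series: total = 85·[0.7200·(1 − 0.7200^3) / (1 − 0.7200)] ≈ 136.9901 billion.

R137.0 billion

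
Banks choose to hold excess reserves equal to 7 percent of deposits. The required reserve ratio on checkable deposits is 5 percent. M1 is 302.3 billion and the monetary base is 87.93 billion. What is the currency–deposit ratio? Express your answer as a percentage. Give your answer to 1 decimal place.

24.1%

Using m = M/MB = 302.3/87.93 ≈ 3.437962. From m = (1 + c)/(c + rr + e), rearranging gives 1 + c = m·(c + rr + e), so c·(1 − m) = m·(rr + e) − 1.
Hence c = [m·(rr + e) − 1]/(1 − m) = [3.437962 × (0.05 + 0.07) − 1] / (1 − 3.437962) ≈ 0.240957.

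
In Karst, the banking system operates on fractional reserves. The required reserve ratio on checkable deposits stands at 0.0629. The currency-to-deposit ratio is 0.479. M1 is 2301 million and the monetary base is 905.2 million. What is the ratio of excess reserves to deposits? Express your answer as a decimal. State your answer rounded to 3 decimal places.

Using m = M/MB = 2301/905.2 ≈ 2.541980. Since m = (1 + c)/(c + rr + e), the denominator satisfies c + rr + e = (1 + c)/m = (1 + 0.479) / 2.541980 ≈ 0.581830.
With c = 0.479 and rr = 0.0629, the ratio of excess reserves to deposits is 0.581830 − 0.479 − 0.0629 = 0.03993.

0.040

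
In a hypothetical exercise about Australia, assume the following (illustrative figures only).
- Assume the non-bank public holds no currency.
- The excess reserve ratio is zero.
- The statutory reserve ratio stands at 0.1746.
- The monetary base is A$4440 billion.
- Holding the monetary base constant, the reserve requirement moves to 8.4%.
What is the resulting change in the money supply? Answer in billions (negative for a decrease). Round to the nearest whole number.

A$27428 billion

Initially m₁ = 1 / (0.1746) ≈ 5.72738, so M₁ = 5.72738 × 4440 = 25429.5672 billion.
After the change m₂ = 1 / (0.084) ≈ 11.90476, so M₂ = 11.90476 × 4440 = 52857.1344 billion.
ΔM = M₂ − M₁ = 52857.1344 − 25429.5672 = 27427.5672 billion.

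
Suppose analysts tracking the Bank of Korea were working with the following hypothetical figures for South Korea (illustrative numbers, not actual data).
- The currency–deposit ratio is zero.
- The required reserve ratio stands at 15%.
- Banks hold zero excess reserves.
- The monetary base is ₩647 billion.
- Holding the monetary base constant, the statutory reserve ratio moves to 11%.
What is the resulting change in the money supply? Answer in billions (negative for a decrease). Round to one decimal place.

Initially m₁ = 1 / (0.15) ≈ 6.66667, so M₁ = 6.66667 × 647 ≈ 4313.3355 billion.
After the change m₂ = 1 / (0.11) ≈ 9.09091, so M₂ = 9.09091 × 647 ≈ 5881.8188 billion.
ΔM = M₂ − M₁ = 5881.8188 − 4313.3355 = 1568.4833 billion.

₩1568.5 billion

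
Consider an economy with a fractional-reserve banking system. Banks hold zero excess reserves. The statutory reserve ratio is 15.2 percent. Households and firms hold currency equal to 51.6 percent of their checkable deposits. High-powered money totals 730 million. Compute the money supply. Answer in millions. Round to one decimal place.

1656.7 million

The money multiplier is m = (1 + c) / (rr + c) = (1 + 0.516) / (0.152 + 0.516) ≈ 2.26946.
So M = m × MB = 2.26946 × 730 = 1656.7058 million.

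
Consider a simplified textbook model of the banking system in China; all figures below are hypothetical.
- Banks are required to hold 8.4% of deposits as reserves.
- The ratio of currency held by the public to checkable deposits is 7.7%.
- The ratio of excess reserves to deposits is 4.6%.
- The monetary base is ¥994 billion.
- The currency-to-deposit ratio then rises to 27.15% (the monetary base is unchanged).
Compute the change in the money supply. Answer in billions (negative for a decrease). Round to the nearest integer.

Initially m₁ = (1 + 0.077) / (0.084 + 0.046 + 0.077) ≈ 5.2029, so M₁ = 5.2029 × 994 = 5171.6826 billion.
After the change m₂ = (1 + 0.2715) / (0.084 + 0.046 + 0.2715) ≈ 3.1669, so M₂ = 3.1669 × 994 = 3147.8986 billion.
ΔM = M₂ − M₁ = 3147.8986 − 5171.6826 = -2023.784 billion.

-2024 billion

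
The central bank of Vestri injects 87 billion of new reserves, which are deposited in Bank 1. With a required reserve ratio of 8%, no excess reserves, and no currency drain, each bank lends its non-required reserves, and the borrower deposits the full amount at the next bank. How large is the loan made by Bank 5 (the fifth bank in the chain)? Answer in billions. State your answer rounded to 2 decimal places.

Each bank lends a fraction (1 − rr) = 0.9200 of the deposit it receives, so Bank 5 receives 87·0.9200^4 and lends 87·0.9200^5 ≈ 57.3401 billion.

57.34 billion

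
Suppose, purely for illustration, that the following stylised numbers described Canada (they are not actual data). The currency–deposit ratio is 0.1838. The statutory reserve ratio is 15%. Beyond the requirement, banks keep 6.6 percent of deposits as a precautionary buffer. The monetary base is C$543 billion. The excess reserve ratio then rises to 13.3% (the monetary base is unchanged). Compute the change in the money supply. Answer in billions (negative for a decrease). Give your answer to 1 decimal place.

Initially m₁ = (1 + 0.1838) / (0.15 + 0.066 + 0.1838) ≈ 2.96098, so M₁ = 2.96098 × 543 ≈ 1607.8121 billion.
After the change m₂ = (1 + 0.1838) / (0.15 + 0.133 + 0.1838) ≈ 2.53599, so M₂ = 2.53599 × 543 ≈ 1377.0426 billion.
ΔM = M₂ − M₁ = 1377.0426 − 1607.8121 = -230.7695 billion.

-230.8 billion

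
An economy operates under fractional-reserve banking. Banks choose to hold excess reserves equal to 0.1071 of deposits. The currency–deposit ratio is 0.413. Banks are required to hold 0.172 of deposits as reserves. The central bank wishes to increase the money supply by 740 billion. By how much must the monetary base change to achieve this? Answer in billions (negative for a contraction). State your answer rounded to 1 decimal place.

362.5 billion

The money multiplier is m = (1 + c) / (rr + e + c) = (1 + 0.413) / (0.172 + 0.1071 + 0.413) ≈ 2.04161.
ΔMB = ΔM / m = (+740) / 2.04161 ≈ 362.459 billion.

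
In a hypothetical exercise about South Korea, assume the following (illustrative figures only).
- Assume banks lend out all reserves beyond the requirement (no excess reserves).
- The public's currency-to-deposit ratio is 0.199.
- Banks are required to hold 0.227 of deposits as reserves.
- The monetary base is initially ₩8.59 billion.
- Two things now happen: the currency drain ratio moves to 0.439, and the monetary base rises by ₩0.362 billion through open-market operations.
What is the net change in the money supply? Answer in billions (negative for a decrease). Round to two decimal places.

-4.83 billion

Before: m₁ = (1 + 0.199) / (0.227 + 0.199) ≈ 2.8146, MB₁ = 8.59, so M₁ = 2.8146 × 8.59 ≈ 24.1774 billion.
After: m₂ = (1 + 0.439) / (0.227 + 0.439) ≈ 2.1607, MB₂ = 8.59 + 0.362 = 8.952, so M₂ = 2.1607 × 8.952 ≈ 19.3426 billion.
ΔM = M₂ − M₁ = 19.3426 − 24.1774 = -4.8348 billion.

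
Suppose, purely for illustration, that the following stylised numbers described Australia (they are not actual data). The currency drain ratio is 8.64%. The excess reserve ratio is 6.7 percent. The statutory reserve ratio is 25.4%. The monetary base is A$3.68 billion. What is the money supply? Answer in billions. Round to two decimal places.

A$9.81 billion

The money multiplier is m = (1 + c) / (rr + e + c) = (1 + 0.0864) / (0.254 + 0.067 + 0.0864) ≈ 2.6667.
So M = m × MB = 2.6667 × 3.68 ≈ 9.8135 billion.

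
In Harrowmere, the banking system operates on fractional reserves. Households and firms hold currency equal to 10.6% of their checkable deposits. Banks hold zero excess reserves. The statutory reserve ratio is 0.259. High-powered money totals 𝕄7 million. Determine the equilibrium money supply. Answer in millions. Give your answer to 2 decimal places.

𝕄21.21 million

The money multiplier is m = (1 + c) / (rr + c) = (1 + 0.106) / (0.259 + 0.106) ≈ 3.0301.
So M = m × MB = 3.0301 × 7 = 21.2107 million.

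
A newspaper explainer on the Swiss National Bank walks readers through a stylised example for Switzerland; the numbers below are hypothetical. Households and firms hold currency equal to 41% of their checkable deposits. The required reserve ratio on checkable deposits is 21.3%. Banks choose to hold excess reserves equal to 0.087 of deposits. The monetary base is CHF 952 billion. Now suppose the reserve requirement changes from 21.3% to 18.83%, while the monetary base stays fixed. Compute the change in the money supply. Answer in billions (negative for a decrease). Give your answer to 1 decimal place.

CHF 68.1 billion

Initially m₁ = (1 + 0.41) / (0.213 + 0.087 + 0.41) ≈ 1.98592, so M₁ = 1.98592 × 952 ≈ 1890.5958 billion.
After the change m₂ = (1 + 0.41) / (0.1883 + 0.087 + 0.41) ≈ 2.05749, so M₂ = 2.05749 × 952 ≈ 1958.7305 billion.
ΔM = M₂ − M₁ = 1958.7305 − 1890.5958 = 68.1347 billion.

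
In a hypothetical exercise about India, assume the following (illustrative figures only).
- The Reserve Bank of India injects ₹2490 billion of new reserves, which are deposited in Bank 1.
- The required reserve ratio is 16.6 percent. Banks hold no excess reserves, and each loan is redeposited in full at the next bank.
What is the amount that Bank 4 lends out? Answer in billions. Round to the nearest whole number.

Each bank lends a fraction (1 − rr) = 0.8340 of the deposit it receives, so Bank 4 receives 2490·0.8340^3 and lends 2490·0.8340^4 ≈ 1204.6574 billion.

₹1205 billion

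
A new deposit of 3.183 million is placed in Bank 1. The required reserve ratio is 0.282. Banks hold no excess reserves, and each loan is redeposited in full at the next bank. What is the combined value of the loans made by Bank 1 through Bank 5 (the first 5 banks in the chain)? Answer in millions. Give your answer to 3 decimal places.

6.558 million

Bank i lends (1 − rr)^i of the original deposit: Bank 1 lends 3.183·0.7180 ≈ 2.2854, Bank 2 lends 3.183·0.7180² ≈ 1.6409, and so on.
Summing a geometric series: total = 3.183·[0.7180·(1 − 0.7180^5) / (1 − 0.7180)] ≈ 6.5578 million.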